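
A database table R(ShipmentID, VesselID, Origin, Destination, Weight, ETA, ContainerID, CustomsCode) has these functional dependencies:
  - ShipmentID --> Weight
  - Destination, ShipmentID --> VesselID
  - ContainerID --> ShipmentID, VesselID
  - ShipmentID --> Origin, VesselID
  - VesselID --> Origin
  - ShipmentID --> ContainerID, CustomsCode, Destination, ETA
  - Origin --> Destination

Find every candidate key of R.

{ContainerID}, {ShipmentID}

{ContainerID} is a candidate key since {ContainerID}⁺ = {ContainerID, CustomsCode, Destination, ETA, Origin, ShipmentID, VesselID, Weight} covers every attribute.
{ShipmentID} is a candidate key since {ShipmentID}⁺ = {ContainerID, CustomsCode, Destination, ETA, Origin, ShipmentID, VesselID, Weight} covers every attribute.
Any other superkey properly contains one of these, so there are no further candidate keys.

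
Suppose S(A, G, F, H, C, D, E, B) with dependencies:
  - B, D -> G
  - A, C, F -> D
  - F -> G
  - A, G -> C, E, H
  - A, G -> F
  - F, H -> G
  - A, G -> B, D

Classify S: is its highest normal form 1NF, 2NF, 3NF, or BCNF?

Candidate keys: {A, B, D}, {A, F}, {A, G}. Prime attributes: {A, B, D, F, G}.
B, D -> G: {B, D}⁺ = {B, D, G}, which is not all of the attributes, so the left side is not a superkey — BCNF is violated.
Its right-hand attributes {G} are all prime, as are those of every other non-superkey FD — the relation is in 3NF.

3NF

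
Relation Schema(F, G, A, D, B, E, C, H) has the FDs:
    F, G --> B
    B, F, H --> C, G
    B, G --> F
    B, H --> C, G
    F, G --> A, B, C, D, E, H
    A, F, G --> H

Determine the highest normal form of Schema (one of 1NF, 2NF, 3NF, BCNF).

BCNF

Candidate keys: {B, G}, {B, H}, {F, G}. Prime attributes: {B, F, G, H}.
Every FD has a superkey on the left, so the relation is in BCNF.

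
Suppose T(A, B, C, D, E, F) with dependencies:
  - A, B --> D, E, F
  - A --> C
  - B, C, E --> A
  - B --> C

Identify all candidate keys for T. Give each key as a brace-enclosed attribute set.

{A, B}, {B, E}

No FD produces {B}, so it must be in every candidate key.
Closure of {A, B} is {A, B, C, D, E, F}, the whole schema; {A, B} is a candidate key.
Closure of {B, E} is {A, B, C, D, E, F}, the whole schema; {B, E} is a candidate key.
No proper subset of any of these is a key, and no other minimal superkey exists.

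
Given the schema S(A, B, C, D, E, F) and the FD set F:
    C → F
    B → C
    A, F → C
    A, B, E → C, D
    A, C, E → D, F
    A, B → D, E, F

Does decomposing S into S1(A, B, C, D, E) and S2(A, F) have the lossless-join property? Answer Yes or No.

No

S1 ∩ S2 = {A}; its closure under F is {A}.
S1 ⊄ {A} and S2 ⊄ {A}, so the split is lossy.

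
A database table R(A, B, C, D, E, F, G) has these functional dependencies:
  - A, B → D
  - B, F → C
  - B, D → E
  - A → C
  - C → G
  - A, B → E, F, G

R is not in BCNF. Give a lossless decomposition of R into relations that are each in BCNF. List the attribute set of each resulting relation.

{A, B, D, F}; {B, C, F}; {B, D, E}; {C, G}

Candidate key of the original relation: {A, B}.
{A, B, C, D, E, F, G}: {B, F} determines {B, C, F, G} here but is not a superkey — split on B, F → C, G, giving {B, C, F, G} and {A, B, D, E, F}.
{B, C, F, G}: {C} determines {C, G} here but is not a superkey — split on C → G, giving {C, G} and {B, C, F}.
{C, G}: every determinant is a superkey — BCNF.
{B, C, F}: every determinant is a superkey — BCNF.
{A, B, D, E, F}: {B, D} determines {B, D, E} here but is not a superkey — split on B, D → E, giving {B, D, E} and {A, B, D, F}.
{B, D, E}: every determinant is a superkey — BCNF.
{A, B, D, F}: every determinant is a superkey — BCNF.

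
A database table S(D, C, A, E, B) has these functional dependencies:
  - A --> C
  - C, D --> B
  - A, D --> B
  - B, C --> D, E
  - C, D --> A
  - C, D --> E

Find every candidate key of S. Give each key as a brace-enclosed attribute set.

Closure of {A, B} is {A, B, C, D, E}, the whole schema; {A, B} is a candidate key.
Closure of {A, D} is {A, B, C, D, E}, the whole schema; {A, D} is a candidate key.
Closure of {B, C} is {A, B, C, D, E}, the whole schema; {B, C} is a candidate key.
Closure of {C, D} is {A, B, C, D, E}, the whole schema; {C, D} is a candidate key.
These are minimal and exhaustive — every other superkey contains one of them.

{A, B}, {A, D}, {B, C}, {C, D}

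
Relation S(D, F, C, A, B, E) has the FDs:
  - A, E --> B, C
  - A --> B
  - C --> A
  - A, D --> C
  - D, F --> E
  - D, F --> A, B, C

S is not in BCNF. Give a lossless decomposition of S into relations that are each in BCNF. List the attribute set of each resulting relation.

Candidate key of the original relation: {D, F}.
{A, B, C, D, E, F}: {A, E} determines {A, B, C, E} here but is not a superkey — split on A, E --> B, C, giving {A, B, C, E} and {A, D, E, F}.
{A, B, C, E}: {A} determines {A, B} here but is not a superkey — split on A --> B, giving {A, B} and {A, C, E}.
{A, B} is in BCNF.
{A, C, E}: {C} determines {A, C} here but is not a superkey — split on C --> A, giving {A, C} and {C, E}.
{A, C} is in BCNF.
{C, E} is in BCNF.
{A, D, E, F} is in BCNF.

{A, B}; {A, C}; {A, D, E, F}; {C, E}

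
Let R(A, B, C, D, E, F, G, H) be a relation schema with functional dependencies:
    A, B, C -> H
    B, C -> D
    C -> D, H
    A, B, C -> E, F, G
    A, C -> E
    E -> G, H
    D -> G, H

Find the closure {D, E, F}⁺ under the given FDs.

{D, E, F, G, H}

Start with {D, E, F}.
E -> G, H applies; add {G, H} → now {D, E, F, G, H}.
No further FD applies.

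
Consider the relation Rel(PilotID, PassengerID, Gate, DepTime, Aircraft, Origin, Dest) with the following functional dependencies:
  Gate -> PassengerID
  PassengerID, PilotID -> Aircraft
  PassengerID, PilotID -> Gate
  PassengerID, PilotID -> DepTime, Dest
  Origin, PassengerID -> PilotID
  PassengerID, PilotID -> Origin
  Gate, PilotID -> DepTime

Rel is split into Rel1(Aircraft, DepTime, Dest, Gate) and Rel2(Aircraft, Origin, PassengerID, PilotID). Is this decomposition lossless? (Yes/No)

No

The shared attributes are {Aircraft} and {Aircraft}⁺ = {Aircraft}.
The closure covers neither Rel1 nor Rel2 entirely; the join is not lossless.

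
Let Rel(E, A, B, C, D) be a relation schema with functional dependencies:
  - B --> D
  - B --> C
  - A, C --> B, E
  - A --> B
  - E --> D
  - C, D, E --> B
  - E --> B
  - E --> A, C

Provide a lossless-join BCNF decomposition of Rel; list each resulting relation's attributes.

Candidate keys of the original relation: {A}, {E}.
Within {A, B, C, D, E}: {B}⁺ ∩ {A, B, C, D, E} = {B, C, D}, not the whole set, so B --> C, D violates BCNF; decompose into {B, C, D} and {A, B, E}.
{B, C, D} is in BCNF.
{A, B, E} is in BCNF.

{A, B, E}; {B, C, D}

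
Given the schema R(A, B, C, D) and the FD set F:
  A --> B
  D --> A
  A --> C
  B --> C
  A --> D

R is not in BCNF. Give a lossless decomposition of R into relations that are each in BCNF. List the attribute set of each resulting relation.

Candidate keys of the original relation: {A}, {D}.
Within {A, B, C, D}: {B}⁺ ∩ {A, B, C, D} = {B, C}, not the whole set, so B --> C violates BCNF; decompose into {B, C} and {A, B, D}.
{B, C} is in BCNF.
{A, B, D} is in BCNF.

{A, B, D}; {B, C}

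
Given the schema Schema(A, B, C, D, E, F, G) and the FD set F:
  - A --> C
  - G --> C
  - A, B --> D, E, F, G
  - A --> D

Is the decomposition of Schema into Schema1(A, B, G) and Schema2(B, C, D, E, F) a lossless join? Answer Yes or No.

The shared attributes are {B} and {B}⁺ = {B}.
Schema1 ⊄ {B} and Schema2 ⊄ {B}, so the split is lossy.

No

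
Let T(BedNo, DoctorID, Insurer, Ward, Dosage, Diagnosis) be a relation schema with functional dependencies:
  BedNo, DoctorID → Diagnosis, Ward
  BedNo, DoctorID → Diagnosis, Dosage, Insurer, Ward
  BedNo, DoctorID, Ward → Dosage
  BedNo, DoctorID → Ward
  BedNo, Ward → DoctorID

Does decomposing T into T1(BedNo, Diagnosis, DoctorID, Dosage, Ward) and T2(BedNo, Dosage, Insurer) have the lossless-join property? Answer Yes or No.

Common attributes: {BedNo, Dosage}; their closure is {BedNo, Dosage}.
Neither T1 nor T2 is contained in that closure, so the decomposition is lossy.

No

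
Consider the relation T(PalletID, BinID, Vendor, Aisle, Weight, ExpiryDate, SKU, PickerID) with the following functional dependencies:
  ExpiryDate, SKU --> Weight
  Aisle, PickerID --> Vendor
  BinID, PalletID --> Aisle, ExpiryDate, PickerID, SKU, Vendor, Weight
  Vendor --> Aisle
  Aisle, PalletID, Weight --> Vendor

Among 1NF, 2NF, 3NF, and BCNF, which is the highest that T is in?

2NF

Candidate key: {BinID, PalletID}. Prime attributes: {BinID, PalletID}.
ExpiryDate, SKU --> Weight: {ExpiryDate, SKU}⁺ = {ExpiryDate, SKU, Weight}, which is not all of the attributes, so the left side is not a superkey — BCNF is violated.
ExpiryDate, SKU --> Weight determines the non-prime attribute {Weight} from a non-superkey — 3NF is violated.
No proper subset of a key has a non-prime attribute in its closure, so there is no partial dependency; 2NF holds.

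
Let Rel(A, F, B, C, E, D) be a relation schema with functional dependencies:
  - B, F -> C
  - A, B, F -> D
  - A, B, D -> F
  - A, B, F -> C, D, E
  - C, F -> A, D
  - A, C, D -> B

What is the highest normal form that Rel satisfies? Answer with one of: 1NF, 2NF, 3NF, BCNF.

BCNF

Candidate keys: {A, B, D}, {A, C, D}, {B, F}, {C, F}. Prime attributes: {A, B, C, D, F}.
The left-hand side of every FD is a superkey, so BCNF is satisfied.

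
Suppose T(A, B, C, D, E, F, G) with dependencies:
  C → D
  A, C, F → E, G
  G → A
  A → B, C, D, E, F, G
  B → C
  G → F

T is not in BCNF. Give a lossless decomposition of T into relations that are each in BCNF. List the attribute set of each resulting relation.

Candidate keys of the original relation: {A}, {G}.
{A, B, C, D, E, F, G}: {C} determines {C, D} here but is not a superkey — split on C → D, giving {C, D} and {A, B, C, E, F, G}.
{C, D} is in BCNF.
{A, B, C, E, F, G}: {B} determines {B, C} here but is not a superkey — split on B → C, giving {B, C} and {A, B, E, F, G}.
{B, C} is in BCNF.
{A, B, E, F, G} is in BCNF.

{A, B, E, F, G}; {B, C}; {C, D}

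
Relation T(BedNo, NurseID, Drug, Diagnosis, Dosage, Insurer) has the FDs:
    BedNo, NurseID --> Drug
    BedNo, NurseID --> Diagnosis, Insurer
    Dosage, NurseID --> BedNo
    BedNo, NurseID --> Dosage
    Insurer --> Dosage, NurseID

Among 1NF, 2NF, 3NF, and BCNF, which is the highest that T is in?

Candidate keys: {BedNo, NurseID}, {Dosage, NurseID}, {Insurer}. Prime attributes: {BedNo, Dosage, Insurer, NurseID}.
Every FD has a superkey on the left, so the relation is in BCNF.

BCNF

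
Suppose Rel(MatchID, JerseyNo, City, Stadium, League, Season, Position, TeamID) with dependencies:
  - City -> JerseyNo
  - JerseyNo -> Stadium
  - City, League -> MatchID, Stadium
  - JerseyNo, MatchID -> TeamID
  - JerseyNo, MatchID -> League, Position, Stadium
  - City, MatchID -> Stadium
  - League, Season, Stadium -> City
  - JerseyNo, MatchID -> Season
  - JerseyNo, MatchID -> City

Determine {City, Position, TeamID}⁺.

{City, JerseyNo, Position, Stadium, TeamID}

Start with {City, Position, TeamID}.
City -> JerseyNo applies; add {JerseyNo} → now {City, JerseyNo, Position, TeamID}.
JerseyNo -> Stadium applies; add {Stadium} → now {City, JerseyNo, Position, Stadium, TeamID}.
No further FD applies.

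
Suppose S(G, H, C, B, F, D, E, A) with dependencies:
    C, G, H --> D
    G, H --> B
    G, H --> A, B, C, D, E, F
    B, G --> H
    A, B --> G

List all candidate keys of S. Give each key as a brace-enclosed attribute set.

{A, B}, {B, G}, {G, H}

Closure of {A, B} is {A, B, C, D, E, F, G, H}, the whole schema; {A, B} is a candidate key.
Closure of {B, G} is {A, B, C, D, E, F, G, H}, the whole schema; {B, G} is a candidate key.
Closure of {G, H} is {A, B, C, D, E, F, G, H}, the whole schema; {G, H} is a candidate key.
These are minimal and exhaustive — every other superkey contains one of them.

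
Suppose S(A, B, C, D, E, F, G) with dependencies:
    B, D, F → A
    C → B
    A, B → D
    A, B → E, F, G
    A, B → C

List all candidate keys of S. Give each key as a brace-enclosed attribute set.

{A, B}⁺ = {A, B, C, D, E, F, G}, which is every attribute, so {A, B} is a candidate key.
{A, C}⁺ = {A, B, C, D, E, F, G}, which is every attribute, so {A, C} is a candidate key.
{B, D, F}⁺ = {A, B, C, D, E, F, G}, which is every attribute, so {B, D, F} is a candidate key.
{C, D, F}⁺ = {A, B, C, D, E, F, G}, which is every attribute, so {C, D, F} is a candidate key.
These are minimal and exhaustive — every other superkey contains one of them.

{A, B}, {A, C}, {B, D, F}, {C, D, F}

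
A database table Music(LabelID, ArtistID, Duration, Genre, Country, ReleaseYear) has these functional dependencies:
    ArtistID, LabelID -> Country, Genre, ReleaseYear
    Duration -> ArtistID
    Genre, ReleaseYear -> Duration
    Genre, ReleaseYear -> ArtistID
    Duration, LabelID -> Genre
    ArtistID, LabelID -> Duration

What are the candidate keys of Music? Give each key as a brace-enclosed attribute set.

{ArtistID, LabelID}, {Duration, LabelID}, {Genre, LabelID, ReleaseYear}

{LabelID} never appears on the right of any FD, so every key must include it.
Closure of {ArtistID, LabelID} is {ArtistID, Country, Duration, Genre, LabelID, ReleaseYear}, the whole schema; {ArtistID, LabelID} is a candidate key.
Closure of {Duration, LabelID} is {ArtistID, Country, Duration, Genre, LabelID, ReleaseYear}, the whole schema; {Duration, LabelID} is a candidate key.
Closure of {Genre, LabelID, ReleaseYear} is {ArtistID, Country, Duration, Genre, LabelID, ReleaseYear}, the whole schema; {Genre, LabelID, ReleaseYear} is a candidate key.
Any other superkey properly contains one of these, so there are no further candidate keys.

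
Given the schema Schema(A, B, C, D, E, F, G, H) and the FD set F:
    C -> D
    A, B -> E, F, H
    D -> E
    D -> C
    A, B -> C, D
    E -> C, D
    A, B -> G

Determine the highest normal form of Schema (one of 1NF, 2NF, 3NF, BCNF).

Candidate key: {A, B}. Prime attributes: {A, B}.
C -> D breaks BCNF: {C}⁺ = {C, D, E}, so {C} is not a superkey.
C -> D determines the non-prime attribute {D} from a non-superkey — 3NF is violated.
No non-prime attribute depends on a proper subset of any candidate key, so 2NF holds.

2NF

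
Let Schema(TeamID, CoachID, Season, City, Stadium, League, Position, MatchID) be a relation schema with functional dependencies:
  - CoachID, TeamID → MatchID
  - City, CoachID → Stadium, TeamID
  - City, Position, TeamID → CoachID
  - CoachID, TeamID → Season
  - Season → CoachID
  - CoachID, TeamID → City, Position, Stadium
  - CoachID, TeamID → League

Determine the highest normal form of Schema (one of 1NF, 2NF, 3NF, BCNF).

Candidate keys: {City, CoachID}, {City, Position, TeamID}, {City, Season}, {CoachID, TeamID}, {Season, TeamID}. Prime attributes: {City, CoachID, Position, Season, TeamID}.
For Season → CoachID we have {Season}⁺ = {CoachID, Season}; {Season} is not a superkey, so BCNF fails.
Its right-hand attributes {CoachID} are all prime, as are those of every other non-superkey FD — the relation is in 3NF.

3NF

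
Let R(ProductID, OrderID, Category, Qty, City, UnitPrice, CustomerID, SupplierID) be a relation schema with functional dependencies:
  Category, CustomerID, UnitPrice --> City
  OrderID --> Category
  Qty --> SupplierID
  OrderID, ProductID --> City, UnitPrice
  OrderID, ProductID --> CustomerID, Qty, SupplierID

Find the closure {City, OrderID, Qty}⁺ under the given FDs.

Start with {City, OrderID, Qty}.
OrderID --> Category applies; add {Category} → now {Category, City, OrderID, Qty}.
Qty --> SupplierID applies; add {SupplierID} → now {Category, City, OrderID, Qty, SupplierID}.
No further FD applies.

{Category, City, OrderID, Qty, SupplierID}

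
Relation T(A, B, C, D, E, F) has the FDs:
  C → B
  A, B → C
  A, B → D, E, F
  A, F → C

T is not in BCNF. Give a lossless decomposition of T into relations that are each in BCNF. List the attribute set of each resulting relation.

Candidate keys of the original relation: {A, B}, {A, C}, {A, F}.
Within {A, B, C, D, E, F}: {C}⁺ ∩ {A, B, C, D, E, F} = {B, C}, not the whole set, so C → B violates BCNF; decompose into {B, C} and {A, C, D, E, F}.
{B, C} is in BCNF.
{A, C, D, E, F} is in BCNF.

{A, C, D, E, F}; {B, C}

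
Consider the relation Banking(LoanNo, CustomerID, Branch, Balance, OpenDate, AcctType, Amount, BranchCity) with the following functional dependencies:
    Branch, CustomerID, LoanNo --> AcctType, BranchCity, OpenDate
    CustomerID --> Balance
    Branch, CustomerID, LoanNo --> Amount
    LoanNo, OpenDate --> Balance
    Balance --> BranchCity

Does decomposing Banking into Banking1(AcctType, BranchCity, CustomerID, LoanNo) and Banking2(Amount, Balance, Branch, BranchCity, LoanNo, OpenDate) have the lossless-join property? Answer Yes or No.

Banking1 ∩ Banking2 = {BranchCity, LoanNo}; its closure under F is {BranchCity, LoanNo}.
Banking1 ⊄ {BranchCity, LoanNo} and Banking2 ⊄ {BranchCity, LoanNo}, so the split is lossy.

No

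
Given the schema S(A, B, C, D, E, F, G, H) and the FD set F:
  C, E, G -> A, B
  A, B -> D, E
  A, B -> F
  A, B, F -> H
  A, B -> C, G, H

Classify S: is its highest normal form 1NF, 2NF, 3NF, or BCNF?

BCNF

Candidate keys: {A, B}, {C, E, G}. Prime attributes: {A, B, C, E, G}.
Each dependency's left side is a superkey — BCNF holds.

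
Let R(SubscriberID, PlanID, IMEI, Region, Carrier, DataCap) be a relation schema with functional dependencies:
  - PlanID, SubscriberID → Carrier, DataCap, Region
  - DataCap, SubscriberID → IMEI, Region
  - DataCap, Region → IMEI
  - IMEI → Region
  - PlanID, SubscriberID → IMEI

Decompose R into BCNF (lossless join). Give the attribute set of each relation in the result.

Candidate key of the original relation: {PlanID, SubscriberID}.
In {Carrier, DataCap, IMEI, PlanID, Region, SubscriberID}, {DataCap, SubscriberID} is not a superkey ({DataCap, SubscriberID}⁺ restricted to this set is {DataCap, IMEI, Region, SubscriberID}), so split on DataCap, SubscriberID → IMEI, Region into {DataCap, IMEI, Region, SubscriberID} and {Carrier, DataCap, PlanID, SubscriberID}.
In {DataCap, IMEI, Region, SubscriberID}, {DataCap, Region} is not a superkey ({DataCap, Region}⁺ restricted to this set is {DataCap, IMEI, Region}), so split on DataCap, Region → IMEI into {DataCap, IMEI, Region} and {DataCap, Region, SubscriberID}.
In {DataCap, IMEI, Region}, {IMEI} is not a superkey ({IMEI}⁺ restricted to this set is {IMEI, Region}), so split on IMEI → Region into {IMEI, Region} and {DataCap, IMEI}.
{IMEI, Region} is in BCNF.
{DataCap, IMEI} is in BCNF.
{DataCap, Region, SubscriberID} is in BCNF.
{Carrier, DataCap, PlanID, SubscriberID} is in BCNF.

{Carrier, DataCap, PlanID, SubscriberID}; {DataCap, IMEI}; {DataCap, Region, SubscriberID}; {IMEI, Region}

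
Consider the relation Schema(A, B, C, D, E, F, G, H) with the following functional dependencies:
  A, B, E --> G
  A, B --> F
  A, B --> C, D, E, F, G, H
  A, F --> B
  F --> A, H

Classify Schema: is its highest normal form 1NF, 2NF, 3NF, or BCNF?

Candidate keys: {A, B}, {F}. Prime attributes: {A, B, F}.
The left-hand side of every FD is a superkey, so BCNF is satisfied.

BCNF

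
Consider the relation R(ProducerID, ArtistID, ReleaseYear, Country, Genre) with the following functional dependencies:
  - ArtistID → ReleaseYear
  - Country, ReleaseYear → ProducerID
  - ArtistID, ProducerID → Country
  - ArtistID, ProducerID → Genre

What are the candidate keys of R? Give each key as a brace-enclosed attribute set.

Attributes never on any right-hand side: {ArtistID} — every candidate key must contain it.
Closure of {ArtistID, Country} is {ArtistID, Country, Genre, ProducerID, ReleaseYear}, the whole schema; {ArtistID, Country} is a candidate key.
Closure of {ArtistID, ProducerID} is {ArtistID, Country, Genre, ProducerID, ReleaseYear}, the whole schema; {ArtistID, ProducerID} is a candidate key.
Any other superkey properly contains one of these, so there are no further candidate keys.

{ArtistID, Country}, {ArtistID, ProducerID}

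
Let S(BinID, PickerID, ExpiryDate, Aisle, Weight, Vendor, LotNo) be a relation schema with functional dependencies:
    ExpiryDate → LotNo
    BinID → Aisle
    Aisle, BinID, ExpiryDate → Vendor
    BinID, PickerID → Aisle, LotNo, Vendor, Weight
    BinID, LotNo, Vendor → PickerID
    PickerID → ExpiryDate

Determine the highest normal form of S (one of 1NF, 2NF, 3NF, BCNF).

1NF

Candidate keys: {BinID, ExpiryDate}, {BinID, LotNo, Vendor}, {BinID, PickerID}. Prime attributes: {BinID, ExpiryDate, LotNo, PickerID, Vendor}.
ExpiryDate → LotNo: {ExpiryDate}⁺ = {ExpiryDate, LotNo}, which is not all of the attributes, so the left side is not a superkey — BCNF is violated.
BinID → Aisle determines the non-prime attribute {Aisle} from a non-superkey — 3NF is violated.
{BinID} is a proper subset of the key {BinID, ExpiryDate}, and {BinID}⁺ contains the non-prime attribute {Aisle} — a partial dependency, so 2NF is violated.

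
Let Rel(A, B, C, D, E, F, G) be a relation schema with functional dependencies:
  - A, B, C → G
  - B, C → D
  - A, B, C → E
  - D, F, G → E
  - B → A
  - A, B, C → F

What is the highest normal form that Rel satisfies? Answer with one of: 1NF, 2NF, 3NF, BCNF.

1NF

Candidate key: {B, C}. Prime attributes: {B, C}.
D, F, G → E breaks BCNF: {D, F, G}⁺ = {D, E, F, G}, so {D, F, G} is not a superkey.
D, F, G → E has non-prime {E} on the right and a non-superkey on the left, so 3NF fails.
{B} is a proper subset of the key {B, C}, and {B}⁺ contains the non-prime attribute {A} — a partial dependency, so 2NF is violated.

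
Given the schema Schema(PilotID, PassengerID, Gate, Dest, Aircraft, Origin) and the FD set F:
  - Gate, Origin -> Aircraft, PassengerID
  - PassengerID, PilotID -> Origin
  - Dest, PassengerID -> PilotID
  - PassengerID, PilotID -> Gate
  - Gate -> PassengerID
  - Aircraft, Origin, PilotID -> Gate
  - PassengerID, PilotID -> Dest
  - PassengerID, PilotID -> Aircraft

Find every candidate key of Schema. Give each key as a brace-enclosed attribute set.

{Aircraft, Origin, PilotID}, {Dest, Gate}, {Dest, PassengerID}, {Gate, PilotID}, {PassengerID, PilotID}

Closure of {Dest, Gate} is {Aircraft, Dest, Gate, Origin, PassengerID, PilotID}, the whole schema; {Dest, Gate} is a candidate key.
Closure of {Dest, PassengerID} is {Aircraft, Dest, Gate, Origin, PassengerID, PilotID}, the whole schema; {Dest, PassengerID} is a candidate key.
Closure of {Gate, PilotID} is {Aircraft, Dest, Gate, Origin, PassengerID, PilotID}, the whole schema; {Gate, PilotID} is a candidate key.
Closure of {PassengerID, PilotID} is {Aircraft, Dest, Gate, Origin, PassengerID, PilotID}, the whole schema; {PassengerID, PilotID} is a candidate key.
Closure of {Aircraft, Origin, PilotID} is {Aircraft, Dest, Gate, Origin, PassengerID, PilotID}, the whole schema; {Aircraft, Origin, PilotID} is a candidate key.
These are minimal and exhaustive — every other superkey contains one of them.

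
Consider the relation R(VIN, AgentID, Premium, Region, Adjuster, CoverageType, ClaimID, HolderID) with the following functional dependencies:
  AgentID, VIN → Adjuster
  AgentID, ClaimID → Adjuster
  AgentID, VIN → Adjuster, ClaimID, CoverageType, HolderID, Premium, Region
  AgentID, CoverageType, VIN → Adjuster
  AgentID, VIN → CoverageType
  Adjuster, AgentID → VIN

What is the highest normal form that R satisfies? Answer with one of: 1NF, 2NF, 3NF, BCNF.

BCNF

Candidate keys: {Adjuster, AgentID}, {AgentID, ClaimID}, {AgentID, VIN}. Prime attributes: {Adjuster, AgentID, ClaimID, VIN}.
Every FD has a superkey on the left, so the relation is in BCNF.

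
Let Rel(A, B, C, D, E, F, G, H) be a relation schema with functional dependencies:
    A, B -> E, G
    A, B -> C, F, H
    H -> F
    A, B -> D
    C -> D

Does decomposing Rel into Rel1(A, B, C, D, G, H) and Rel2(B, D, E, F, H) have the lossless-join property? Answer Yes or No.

The shared attributes are {B, D, H} and {B, D, H}⁺ = {B, D, F, H}.
Neither Rel1 nor Rel2 is contained in that closure, so the decomposition is lossy.

No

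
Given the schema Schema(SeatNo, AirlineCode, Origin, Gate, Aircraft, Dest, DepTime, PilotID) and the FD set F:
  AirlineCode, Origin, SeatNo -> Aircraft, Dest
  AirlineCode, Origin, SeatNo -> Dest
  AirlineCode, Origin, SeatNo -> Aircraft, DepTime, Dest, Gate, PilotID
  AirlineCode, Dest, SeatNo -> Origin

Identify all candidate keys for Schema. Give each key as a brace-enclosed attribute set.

{AirlineCode, Dest, SeatNo}, {AirlineCode, Origin, SeatNo}

Attributes never on any right-hand side: {AirlineCode, SeatNo} — every candidate key must contain all of them.
{AirlineCode, Dest, SeatNo}⁺ = {Aircraft, AirlineCode, DepTime, Dest, Gate, Origin, PilotID, SeatNo}, which is every attribute, so {AirlineCode, Dest, SeatNo} is a candidate key.
{AirlineCode, Origin, SeatNo}⁺ = {Aircraft, AirlineCode, DepTime, Dest, Gate, Origin, PilotID, SeatNo}, which is every attribute, so {AirlineCode, Origin, SeatNo} is a candidate key.
These are minimal and exhaustive — every other superkey contains one of them.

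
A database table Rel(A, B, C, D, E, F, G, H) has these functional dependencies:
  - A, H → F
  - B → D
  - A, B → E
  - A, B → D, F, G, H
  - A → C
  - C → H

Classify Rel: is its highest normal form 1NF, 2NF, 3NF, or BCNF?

Candidate key: {A, B}. Prime attributes: {A, B}.
A, H → F: {A, H}⁺ = {A, C, F, H}, which is not all of the attributes, so the left side is not a superkey — BCNF is violated.
A, H → F determines the non-prime attribute {F} from a non-superkey — 3NF is violated.
{A} is a proper subset of the key {A, B}, and {A}⁺ contains the non-prime attributes {C, F, H} — a partial dependency, so 2NF is violated.

1NF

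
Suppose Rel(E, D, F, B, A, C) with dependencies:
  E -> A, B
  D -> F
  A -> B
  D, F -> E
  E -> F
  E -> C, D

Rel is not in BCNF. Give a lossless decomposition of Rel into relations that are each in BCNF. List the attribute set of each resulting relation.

Candidate keys of the original relation: {D}, {E}.
{A, B, C, D, E, F}: {A} determines {A, B} here but is not a superkey — split on A -> B, giving {A, B} and {A, C, D, E, F}.
{A, B} has no BCNF violation.
{A, C, D, E, F} has no BCNF violation.

{A, B}; {A, C, D, E, F}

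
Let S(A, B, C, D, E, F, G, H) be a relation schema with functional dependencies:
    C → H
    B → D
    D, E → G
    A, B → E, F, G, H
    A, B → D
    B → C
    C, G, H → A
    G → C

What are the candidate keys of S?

{A, B}, {B, E}, {B, G}

No FD produces {B}, so it must be in every candidate key.
{A, B}⁺ = {A, B, C, D, E, F, G, H}, which is every attribute, so {A, B} is a candidate key.
{B, E}⁺ = {A, B, C, D, E, F, G, H}, which is every attribute, so {B, E} is a candidate key.
{B, G}⁺ = {A, B, C, D, E, F, G, H}, which is every attribute, so {B, G} is a candidate key.
No proper subset of any of these is a key, and no other minimal superkey exists.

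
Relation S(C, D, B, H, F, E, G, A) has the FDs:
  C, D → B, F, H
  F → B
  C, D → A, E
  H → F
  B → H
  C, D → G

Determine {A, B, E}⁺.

Start with {A, B, E}.
B → H applies; add {H} → now {A, B, E, H}.
H → F applies; add {F} → now {A, B, E, F, H}.
No further FD applies.

{A, B, E, F, H}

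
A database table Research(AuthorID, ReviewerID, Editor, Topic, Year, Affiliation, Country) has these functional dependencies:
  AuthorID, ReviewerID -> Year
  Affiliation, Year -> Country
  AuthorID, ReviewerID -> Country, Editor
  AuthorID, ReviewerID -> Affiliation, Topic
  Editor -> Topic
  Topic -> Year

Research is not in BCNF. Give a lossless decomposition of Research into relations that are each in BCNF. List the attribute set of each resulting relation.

{Affiliation, AuthorID, Editor, ReviewerID}; {Affiliation, Country, Year}; {Editor, Topic}; {Topic, Year}

Candidate key of the original relation: {AuthorID, ReviewerID}.
Within {Affiliation, AuthorID, Country, Editor, ReviewerID, Topic, Year}: {Affiliation, Year}⁺ ∩ {Affiliation, AuthorID, Country, Editor, ReviewerID, Topic, Year} = {Affiliation, Country, Year}, not the whole set, so Affiliation, Year -> Country violates BCNF; decompose into {Affiliation, Country, Year} and {Affiliation, AuthorID, Editor, ReviewerID, Topic, Year}.
{Affiliation, Country, Year}: every determinant is a superkey — BCNF.
Within {Affiliation, AuthorID, Editor, ReviewerID, Topic, Year}: {Editor}⁺ ∩ {Affiliation, AuthorID, Editor, ReviewerID, Topic, Year} = {Editor, Topic, Year}, not the whole set, so Editor -> Topic, Year violates BCNF; decompose into {Editor, Topic, Year} and {Affiliation, AuthorID, Editor, ReviewerID}.
Within {Editor, Topic, Year}: {Topic}⁺ ∩ {Editor, Topic, Year} = {Topic, Year}, not the whole set, so Topic -> Year violates BCNF; decompose into {Topic, Year} and {Editor, Topic}.
{Topic, Year}: every determinant is a superkey — BCNF.
{Editor, Topic}: every determinant is a superkey — BCNF.
{Affiliation, AuthorID, Editor, ReviewerID}: every determinant is a superkey — BCNF.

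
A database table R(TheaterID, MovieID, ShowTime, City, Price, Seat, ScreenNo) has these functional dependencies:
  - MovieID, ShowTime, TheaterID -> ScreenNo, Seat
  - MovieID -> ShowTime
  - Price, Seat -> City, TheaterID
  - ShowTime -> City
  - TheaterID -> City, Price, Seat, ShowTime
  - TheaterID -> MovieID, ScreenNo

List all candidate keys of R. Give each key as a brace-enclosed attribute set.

{Price, Seat}, {TheaterID}

{TheaterID} is a candidate key since {TheaterID}⁺ = {City, MovieID, Price, ScreenNo, Seat, ShowTime, TheaterID} covers every attribute.
{Price, Seat} is a candidate key since {Price, Seat}⁺ = {City, MovieID, Price, ScreenNo, Seat, ShowTime, TheaterID} covers every attribute.
These are minimal and exhaustive — every other superkey contains one of them.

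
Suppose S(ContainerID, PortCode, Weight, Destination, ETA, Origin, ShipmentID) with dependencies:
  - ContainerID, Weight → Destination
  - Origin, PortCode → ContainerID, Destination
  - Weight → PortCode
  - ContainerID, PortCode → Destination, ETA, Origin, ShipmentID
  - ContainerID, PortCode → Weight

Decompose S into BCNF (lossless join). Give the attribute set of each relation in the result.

Candidate keys of the original relation: {ContainerID, PortCode}, {ContainerID, Weight}, {Origin, PortCode}, {Origin, Weight}.
{ContainerID, Destination, ETA, Origin, PortCode, ShipmentID, Weight}: {Weight} determines {PortCode, Weight} here but is not a superkey — split on Weight → PortCode, giving {PortCode, Weight} and {ContainerID, Destination, ETA, Origin, ShipmentID, Weight}.
{PortCode, Weight} has no BCNF violation.
{ContainerID, Destination, ETA, Origin, ShipmentID, Weight} has no BCNF violation.

{ContainerID, Destination, ETA, Origin, ShipmentID, Weight}; {PortCode, Weight}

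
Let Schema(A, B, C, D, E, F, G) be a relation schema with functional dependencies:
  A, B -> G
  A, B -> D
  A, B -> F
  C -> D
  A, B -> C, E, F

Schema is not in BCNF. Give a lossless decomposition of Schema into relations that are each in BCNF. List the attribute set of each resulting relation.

Candidate key of the original relation: {A, B}.
In {A, B, C, D, E, F, G}, {C} is not a superkey ({C}⁺ restricted to this set is {C, D}), so split on C -> D into {C, D} and {A, B, C, E, F, G}.
{C, D} is in BCNF.
{A, B, C, E, F, G} is in BCNF.

{A, B, C, E, F, G}; {C, D}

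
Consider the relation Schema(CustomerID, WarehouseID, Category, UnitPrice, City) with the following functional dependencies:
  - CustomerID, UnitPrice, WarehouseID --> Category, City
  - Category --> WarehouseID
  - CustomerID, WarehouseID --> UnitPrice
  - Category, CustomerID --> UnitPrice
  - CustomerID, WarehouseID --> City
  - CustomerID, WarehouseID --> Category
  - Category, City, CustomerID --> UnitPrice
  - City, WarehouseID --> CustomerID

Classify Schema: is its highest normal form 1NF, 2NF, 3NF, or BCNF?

Candidate keys: {Category, City}, {Category, CustomerID}, {City, WarehouseID}, {CustomerID, WarehouseID}. Prime attributes: {Category, City, CustomerID, WarehouseID}.
Category --> WarehouseID breaks BCNF: {Category}⁺ = {Category, WarehouseID}, so {Category} is not a superkey.
But every attribute on its right side ({WarehouseID}) is prime, and the same holds for every other non-superkey FD, so 3NF still holds.

3NF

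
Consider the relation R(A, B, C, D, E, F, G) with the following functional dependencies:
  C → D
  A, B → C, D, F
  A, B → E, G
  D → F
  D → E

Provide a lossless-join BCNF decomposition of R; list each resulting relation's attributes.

Candidate key of the original relation: {A, B}.
{A, B, C, D, E, F, G}: {C} determines {C, D, E, F} here but is not a superkey — split on C → D, E, F, giving {C, D, E, F} and {A, B, C, G}.
{C, D, E, F}: {D} determines {D, E, F} here but is not a superkey — split on D → E, F, giving {D, E, F} and {C, D}.
{D, E, F} is in BCNF.
{C, D} is in BCNF.
{A, B, C, G} is in BCNF.

{A, B, C, G}; {C, D}; {D, E, F}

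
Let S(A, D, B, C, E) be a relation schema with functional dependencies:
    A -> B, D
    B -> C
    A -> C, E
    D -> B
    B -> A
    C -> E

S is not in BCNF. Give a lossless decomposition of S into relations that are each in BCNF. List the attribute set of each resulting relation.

{A, B, C, D}; {C, E}

Candidate keys of the original relation: {A}, {B}, {D}.
Within {A, B, C, D, E}: {C}⁺ ∩ {A, B, C, D, E} = {C, E}, not the whole set, so C -> E violates BCNF; decompose into {C, E} and {A, B, C, D}.
{C, E}: every determinant is a superkey — BCNF.
{A, B, C, D}: every determinant is a superkey — BCNF.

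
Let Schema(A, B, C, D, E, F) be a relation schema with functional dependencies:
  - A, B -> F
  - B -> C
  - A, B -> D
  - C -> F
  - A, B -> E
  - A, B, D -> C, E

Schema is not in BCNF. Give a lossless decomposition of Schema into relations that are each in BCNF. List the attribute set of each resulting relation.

{A, B, D, E}; {B, C}; {C, F}

Candidate key of the original relation: {A, B}.
Within {A, B, C, D, E, F}: {B}⁺ ∩ {A, B, C, D, E, F} = {B, C, F}, not the whole set, so B -> C, F violates BCNF; decompose into {B, C, F} and {A, B, D, E}.
Within {B, C, F}: {C}⁺ ∩ {B, C, F} = {C, F}, not the whole set, so C -> F violates BCNF; decompose into {C, F} and {B, C}.
{C, F} has no BCNF violation.
{B, C} has no BCNF violation.
{A, B, D, E} has no BCNF violation.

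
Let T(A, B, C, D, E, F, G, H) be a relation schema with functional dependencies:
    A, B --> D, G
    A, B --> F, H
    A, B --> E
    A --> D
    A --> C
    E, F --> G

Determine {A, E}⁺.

Start with {A, E}.
A --> D applies; add {D} → now {A, D, E}.
A --> C applies; add {C} → now {A, C, D, E}.
No further FD applies.

{A, C, D, E}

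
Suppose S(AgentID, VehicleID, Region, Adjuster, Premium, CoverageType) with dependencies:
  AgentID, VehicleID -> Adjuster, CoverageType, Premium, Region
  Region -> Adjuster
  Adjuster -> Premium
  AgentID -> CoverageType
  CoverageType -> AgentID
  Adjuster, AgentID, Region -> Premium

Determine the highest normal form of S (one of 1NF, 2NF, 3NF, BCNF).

Candidate keys: {AgentID, VehicleID}, {CoverageType, VehicleID}. Prime attributes: {AgentID, CoverageType, VehicleID}.
For Region -> Adjuster we have {Region}⁺ = {Adjuster, Premium, Region}; {Region} is not a superkey, so BCNF fails.
Region -> Adjuster determines the non-prime attribute {Adjuster} from a non-superkey — 3NF is violated.
No proper subset of a key has a non-prime attribute in its closure, so there is no partial dependency; 2NF holds.

2NF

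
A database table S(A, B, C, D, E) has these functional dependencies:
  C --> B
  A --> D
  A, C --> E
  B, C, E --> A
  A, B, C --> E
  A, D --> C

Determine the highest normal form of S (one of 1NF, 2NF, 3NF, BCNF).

1NF

Candidate keys: {A}, {C, E}. Prime attributes: {A, C, E}.
C --> B breaks BCNF: {C}⁺ = {B, C}, so {C} is not a superkey.
Because {B} is non-prime and the left side of C --> B is not a superkey, the relation is not in 3NF.
{C} is a proper subset of the key {C, E}, and {C}⁺ contains the non-prime attribute {B} — a partial dependency, so 2NF is violated.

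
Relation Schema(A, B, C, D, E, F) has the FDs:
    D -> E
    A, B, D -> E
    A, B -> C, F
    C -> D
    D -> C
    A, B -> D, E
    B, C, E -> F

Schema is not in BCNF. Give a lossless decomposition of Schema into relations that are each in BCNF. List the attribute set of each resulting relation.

{A, B, D}; {B, D, F}; {C, D, E}

Candidate key of the original relation: {A, B}.
In {A, B, C, D, E, F}, {D} is not a superkey ({D}⁺ restricted to this set is {C, D, E}), so split on D -> C, E into {C, D, E} and {A, B, D, F}.
{C, D, E} is in BCNF.
In {A, B, D, F}, {B, D} is not a superkey ({B, D}⁺ restricted to this set is {B, D, F}), so split on B, D -> F into {B, D, F} and {A, B, D}.
{B, D, F} is in BCNF.
{A, B, D} is in BCNF.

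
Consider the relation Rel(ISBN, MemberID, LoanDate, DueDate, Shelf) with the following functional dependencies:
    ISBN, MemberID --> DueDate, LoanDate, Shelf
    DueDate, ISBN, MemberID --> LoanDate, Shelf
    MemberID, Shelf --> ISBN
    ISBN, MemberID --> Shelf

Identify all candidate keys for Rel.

{ISBN, MemberID}, {MemberID, Shelf}

{MemberID} never appears on the right of any FD, so every key must include it.
{ISBN, MemberID}⁺ = {DueDate, ISBN, LoanDate, MemberID, Shelf} — all of the relation — so {ISBN, MemberID} is a candidate key.
{MemberID, Shelf}⁺ = {DueDate, ISBN, LoanDate, MemberID, Shelf} — all of the relation — so {MemberID, Shelf} is a candidate key.
These are minimal and exhaustive — every other superkey contains one of them.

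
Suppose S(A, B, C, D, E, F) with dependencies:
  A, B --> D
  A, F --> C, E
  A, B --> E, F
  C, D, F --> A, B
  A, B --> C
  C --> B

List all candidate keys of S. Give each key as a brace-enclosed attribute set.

Closure of {A, B} is {A, B, C, D, E, F}, the whole schema; {A, B} is a candidate key.
Closure of {A, C} is {A, B, C, D, E, F}, the whole schema; {A, C} is a candidate key.
Closure of {A, F} is {A, B, C, D, E, F}, the whole schema; {A, F} is a candidate key.
Closure of {C, D, F} is {A, B, C, D, E, F}, the whole schema; {C, D, F} is a candidate key.
Any other superkey properly contains one of these, so there are no further candidate keys.

{A, B}, {A, C}, {A, F}, {C, D, F}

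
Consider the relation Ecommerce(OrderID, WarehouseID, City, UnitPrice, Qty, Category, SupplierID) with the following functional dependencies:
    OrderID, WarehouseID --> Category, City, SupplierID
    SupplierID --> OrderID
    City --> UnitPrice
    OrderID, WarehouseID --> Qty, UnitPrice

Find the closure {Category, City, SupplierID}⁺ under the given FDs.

Start with {Category, City, SupplierID}.
SupplierID --> OrderID applies; add {OrderID} → now {Category, City, OrderID, SupplierID}.
City --> UnitPrice applies; add {UnitPrice} → now {Category, City, OrderID, SupplierID, UnitPrice}.
No further FD applies.

{Category, City, OrderID, SupplierID, UnitPrice}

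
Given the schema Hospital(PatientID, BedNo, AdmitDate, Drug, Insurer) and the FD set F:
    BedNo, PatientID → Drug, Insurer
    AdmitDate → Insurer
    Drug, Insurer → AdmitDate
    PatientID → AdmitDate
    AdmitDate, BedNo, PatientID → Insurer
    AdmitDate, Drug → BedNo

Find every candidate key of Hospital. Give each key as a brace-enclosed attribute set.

No FD produces {PatientID}, so it must be in every candidate key.
{BedNo, PatientID} is a candidate key since {BedNo, PatientID}⁺ = {AdmitDate, BedNo, Drug, Insurer, PatientID} covers every attribute.
{Drug, PatientID} is a candidate key since {Drug, PatientID}⁺ = {AdmitDate, BedNo, Drug, Insurer, PatientID} covers every attribute.
No proper subset of any of these is a key, and no other minimal superkey exists.

{BedNo, PatientID}, {Drug, PatientID}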